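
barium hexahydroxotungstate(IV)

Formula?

Ligands: 6 hydroxo (OH, -1). Ligand charge sum = -6.
With W in oxidation state +4, the complex ion is [W...]^2−.
Charge balance with barium (+2) requires 1 complex ion per 1 barium.

Ba[W(OH)6]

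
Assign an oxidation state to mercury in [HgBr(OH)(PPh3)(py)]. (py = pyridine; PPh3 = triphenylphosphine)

No counter-ion: the bracketed complex is neutral.
Ligand charges: 1×py neutral; 1×Br = -1; 1×PPh3 neutral; 1×OH = -1; sum -2.
Hg + (-2) = 0 ⇒ Hg is +2.

+2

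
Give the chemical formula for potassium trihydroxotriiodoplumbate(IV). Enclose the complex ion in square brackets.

K2[PbI3(OH)3]

Ligands: 3 hydroxo (OH, -1), 3 iodo (I, -1). Ligand charge sum = -6.
With Pb in oxidation state +4, the complex ion is [Pb...]^2−.
Charge balance with potassium (+1) requires 1 complex ion per 2 potassium.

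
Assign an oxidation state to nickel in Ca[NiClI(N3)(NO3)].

1 calcium outside the brackets (+2 each) → the complex ion is 2−.
Ligand charges: 1×Cl = -1; 1×NO3 = -1; 1×I = -1; 1×N3 = -1; sum -4.
Ni + (-4) = 2− ⇒ Ni is +2.

+2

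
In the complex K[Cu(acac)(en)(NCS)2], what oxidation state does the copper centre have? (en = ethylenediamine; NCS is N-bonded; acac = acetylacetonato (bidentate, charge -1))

1 potassium outside the brackets (+1 each) → the complex ion is 1−.
Ligand charges: 1×en neutral; 2×NCS = -2; 1×acac = -1; sum -3.
Cu + (-3) = 1− ⇒ Cu is +2.

+2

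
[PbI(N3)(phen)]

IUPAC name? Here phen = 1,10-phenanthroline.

azidoiodo(1,10-phenanthroline)lead(II)

There is no counter-ion, so the complex is neutral overall.
Ligand charges: 1×azido (-1 each), 1×1,10-phenanthroline (neutral), 1×iodo (-1 each); total -2. So Pb + (-2) = 0, giving Pb = +2.
Ligands are named alphabetically: azido before iodo before phenanthroline.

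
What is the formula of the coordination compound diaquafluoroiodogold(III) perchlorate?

[AuF(H2O)2I]ClO4

Ligands: 1 fluoro (F, -1), 2 aqua (H2O, neutral), 1 iodo (I, -1). Ligand charge sum = -2.
With Au in oxidation state +3, the complex ion is [Au...]^1+.
Charge balance with perchlorate (-1) requires 1 complex ion per 1 perchlorate.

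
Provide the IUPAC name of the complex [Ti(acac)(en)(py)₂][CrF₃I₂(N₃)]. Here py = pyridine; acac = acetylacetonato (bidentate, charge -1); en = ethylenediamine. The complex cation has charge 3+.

(acetylacetonato)(ethylenediamine)bis(pyridine)titanium(IV) azidotrifluorodiiodochromate(III)

Both ions are complex: the cation is named first with the plain metal name, the anion second with the -ate form; each ion's ligands are alphabetised independently.
The complex cation is given as 3+; its ligand charges sum to -1, so Ti = +4.
A 1:1 salt means the anion carries the equal and opposite charge, 3−.
Anion: ligand charges sum to -6; for the ion to be 3−, Cr = +3.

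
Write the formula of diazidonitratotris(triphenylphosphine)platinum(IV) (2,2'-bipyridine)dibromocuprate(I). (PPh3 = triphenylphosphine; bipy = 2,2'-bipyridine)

Cation [Pt…]: ligand charges -3, Pt(IV) ⇒ ion charge 1+.
Anion [Cu…]: ligand charges -2, Cu(I) ⇒ ion charge 1−.
One 1+ cation balances one 1− anion.

[Pt(N3)2(NO3)(PPh3)3][Cu(bipy)Br2]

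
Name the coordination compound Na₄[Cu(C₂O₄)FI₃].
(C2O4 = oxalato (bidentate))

sodium fluorotriiodooxalatocuprate(II)

The 4 sodium counter-ions carry a total charge of +4, so each complex ion is 4−.
Ligand charges: 3×iodo (-1 each), 1×fluoro (-1 each), 1×oxalato (-2 each); total -6. So Cu + (-6) = 4−, giving Cu = +2.
Ligands are named alphabetically: fluoro before iodo before oxalato.
The complex ion is anionic, so copper takes the -ate form cuprate(II).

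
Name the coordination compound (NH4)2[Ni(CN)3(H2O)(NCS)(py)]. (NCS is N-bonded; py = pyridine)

ammonium aquatricyanoisothiocyanato(pyridine)nickelate(II)

The 2 ammonium counter-ions carry a total charge of +2, so each complex ion is 2−.
Ligand charges: 1×isothiocyanato (-1 each), 1×pyridine (neutral), 1×aqua (neutral), 3×cyano (-1 each); total -4. So Ni + (-4) = 2−, giving Ni = +2.
Ligands are named alphabetically: aqua before cyano before isothiocyanato before pyridine.
The complex ion is anionic, so nickel takes the -ate form nickelate(II).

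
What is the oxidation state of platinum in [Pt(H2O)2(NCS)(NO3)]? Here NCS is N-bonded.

No counter-ion: the bracketed complex is neutral.
Ligand charges: 1×NCS = -1; 2×H2O neutral; 1×NO3 = -1; sum -2.
Pt + (-2) = 0 ⇒ Pt is +2.

+2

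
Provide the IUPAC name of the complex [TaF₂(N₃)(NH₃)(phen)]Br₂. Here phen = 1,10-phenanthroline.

ammineazidodifluoro(1,10-phenanthroline)tantalum(V) bromide

The 2 bromide counter-ions carry a total charge of -2, so each complex ion is 2+.
Ligand charges: 1×1,10-phenanthroline (neutral), 1×azido (-1 each), 2×fluoro (-1 each), 1×ammine (neutral); total -3. So Ta + (-3) = 2+, giving Ta = +5.
Ligands are named alphabetically: ammine before azido before fluoro before phenanthroline.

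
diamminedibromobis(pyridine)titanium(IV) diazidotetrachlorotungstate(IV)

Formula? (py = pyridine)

[TiBr2(NH3)2(py)2][WCl4(N3)2]

Cation [Ti…]: ligand charges -2, Ti(IV) ⇒ ion charge 2+.
Anion [W…]: ligand charges -6, W(IV) ⇒ ion charge 2−.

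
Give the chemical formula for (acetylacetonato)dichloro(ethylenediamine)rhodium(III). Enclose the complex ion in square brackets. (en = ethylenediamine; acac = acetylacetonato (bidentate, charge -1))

[Rh(acac)Cl2(en)]

Ligands: 1 ethylenediamine (en, neutral), 2 chloro (Cl, -1), 1 acetylacetonato (acac, -1). Ligand charge sum = -3.
With Rh in oxidation state +3, the complex ion is [Rh...].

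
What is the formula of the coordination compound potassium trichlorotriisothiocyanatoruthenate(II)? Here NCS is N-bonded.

Ligands: 3 isothiocyanato (NCS, -1), 3 chloro (Cl, -1). Ligand charge sum = -6.
With Ru in oxidation state +2, the complex ion is [Ru...]^4−.
Charge balance with potassium (+1) requires 1 complex ion per 4 potassium.

K4[RuCl3(NCS)3]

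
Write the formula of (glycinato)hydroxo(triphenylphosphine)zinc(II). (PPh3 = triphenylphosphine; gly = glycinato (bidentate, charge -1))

[Zn(gly)(OH)(PPh3)]

Ligands: 1 triphenylphosphine (PPh3, neutral), 1 hydroxo (OH, -1), 1 glycinato (gly, -1). Ligand charge sum = -2.
With Zn in oxidation state +2, the complex ion is [Zn...].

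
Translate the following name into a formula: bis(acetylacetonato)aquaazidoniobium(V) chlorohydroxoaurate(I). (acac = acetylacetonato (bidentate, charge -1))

[Nb(acac)2(H2O)(N3)][AuCl(OH)]2

Cation [Nb…]: ligand charges -3, Nb(V) ⇒ ion charge 2+.
Anion [Au…]: ligand charges -2, Au(I) ⇒ ion charge 1−.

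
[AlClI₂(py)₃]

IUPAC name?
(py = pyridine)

chlorodiiodotris(pyridine)aluminium(III)

There is no counter-ion, so the complex is neutral overall.
Ligand charges: 1×chloro (-1 each), 2×iodo (-1 each), 3×pyridine (neutral); total -3. So Al + (-3) = 0, giving Al = +3.
Ligands are named alphabetically: chloro before iodo before pyridine.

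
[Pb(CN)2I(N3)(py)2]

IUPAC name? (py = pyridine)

There is no counter-ion, so the complex is neutral overall.
Ligand charges: 2×cyano (-1 each), 2×pyridine (neutral), 1×azido (-1 each), 1×iodo (-1 each); total -4. So Pb + (-4) = 0, giving Pb = +4.
Ligands are named alphabetically: azido before cyano before iodo before pyridine.

azidodicyanoiodobis(pyridine)lead(IV)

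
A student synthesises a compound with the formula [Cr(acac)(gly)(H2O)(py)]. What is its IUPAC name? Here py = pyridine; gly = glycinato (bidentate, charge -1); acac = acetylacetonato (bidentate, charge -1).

(acetylacetonato)aqua(glycinato)(pyridine)chromium(II)

There is no counter-ion, so the complex is neutral overall.
Ligand charges: 1×aqua (neutral), 1×pyridine (neutral), 1×glycinato (-1 each), 1×acetylacetonato (-1 each); total -2. So Cr + (-2) = 0, giving Cr = +2.
Ligands are named alphabetically: acetylacetonato before aqua before glycinato before pyridine.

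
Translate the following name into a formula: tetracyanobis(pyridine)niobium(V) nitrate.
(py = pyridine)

[Nb(CN)4(py)2]NO3

Ligands: 2 pyridine (py, neutral), 4 cyano (CN, -1). Ligand charge sum = -4.
Charge balance with nitrate (-1) requires 1 complex ion per 1 nitrate.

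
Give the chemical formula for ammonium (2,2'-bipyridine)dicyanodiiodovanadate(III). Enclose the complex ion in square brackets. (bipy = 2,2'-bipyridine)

Ligands: 2 cyano (CN, -1), 1 2,2'-bipyridine (bipy, neutral), 2 iodo (I, -1). Ligand charge sum = -4.
With V in oxidation state +3, the complex ion is [V...]^1−.
Charge balance with ammonium (+1) requires 1 complex ion per 1 ammonium.

NH4[V(bipy)(CN)2I2]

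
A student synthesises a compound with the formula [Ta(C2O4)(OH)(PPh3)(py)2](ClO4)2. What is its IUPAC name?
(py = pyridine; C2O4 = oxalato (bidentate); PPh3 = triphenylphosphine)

hydroxooxalatobis(pyridine)(triphenylphosphine)tantalum(V) perchlorate

The 2 perchlorate counter-ions carry a total charge of -2, so each complex ion is 2+.
Ligand charges: 2×pyridine (neutral), 1×oxalato (-2 each), 1×triphenylphosphine (neutral), 1×hydroxo (-1 each); total -3. So Ta + (-3) = 2+, giving Ta = +5.
Ligands are named alphabetically: hydroxo before oxalato before pyridine before triphenylphosphine.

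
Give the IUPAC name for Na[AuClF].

The 1 sodium counter-ion carries a total charge of +1, so each complex ion is 1−.
Ligand charges: 1×chloro (-1 each), 1×fluoro (-1 each); total -2. So Au + (-2) = 1−, giving Au = +1.
The complex ion is anionic, so gold takes the -ate form aurate(I).

sodium chlorofluoroaurate(I)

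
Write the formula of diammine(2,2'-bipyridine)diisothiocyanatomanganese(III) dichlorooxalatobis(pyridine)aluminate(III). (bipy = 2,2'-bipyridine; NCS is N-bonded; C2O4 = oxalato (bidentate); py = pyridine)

Cation [Mn…]: ligand charges -2, Mn(III) ⇒ ion charge 1+.
Anion [Al…]: ligand charges -4, Al(III) ⇒ ion charge 1−.
One 1+ cation balances one 1− anion.

[Mn(bipy)(NCS)2(NH3)2][Al(C2O4)Cl2(py)2]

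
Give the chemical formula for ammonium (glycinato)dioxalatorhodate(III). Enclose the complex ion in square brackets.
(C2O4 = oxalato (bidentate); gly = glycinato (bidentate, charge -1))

(NH4)2[Rh(C2O4)2(gly)]

Ligands: 2 oxalato (C2O4, -2), 1 glycinato (gly, -1). Ligand charge sum = -5.
With Rh in oxidation state +3, the complex ion is [Rh...]^2−.
Charge balance with ammonium (+1) requires 1 complex ion per 2 ammonium.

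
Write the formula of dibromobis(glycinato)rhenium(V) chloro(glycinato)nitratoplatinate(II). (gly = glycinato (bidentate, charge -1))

[ReBr2(gly)2][PtCl(gly)(NO3)]

Cation [Re…]: ligand charges -4, Re(V) ⇒ ion charge 1+.
Anion [Pt…]: ligand charges -3, Pt(II) ⇒ ion charge 1−.
One 1+ cation balances one 1− anion.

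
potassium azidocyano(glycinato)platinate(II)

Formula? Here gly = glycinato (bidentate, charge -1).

Ligands: 1 glycinato (gly, -1), 1 azido (N3, -1), 1 cyano (CN, -1). Ligand charge sum = -3.
Charge balance with potassium (+1) requires 1 complex ion per 1 potassium.

K[Pt(CN)(gly)(N3)]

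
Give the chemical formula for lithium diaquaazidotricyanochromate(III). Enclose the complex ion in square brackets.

Ligands: 2 aqua (H2O, neutral), 1 azido (N3, -1), 3 cyano (CN, -1). Ligand charge sum = -4.
With Cr in oxidation state +3, the complex ion is [Cr...]^1−.
Charge balance with lithium (+1) requires 1 complex ion per 1 lithium.

Li[Cr(CN)3(H2O)2(N3)]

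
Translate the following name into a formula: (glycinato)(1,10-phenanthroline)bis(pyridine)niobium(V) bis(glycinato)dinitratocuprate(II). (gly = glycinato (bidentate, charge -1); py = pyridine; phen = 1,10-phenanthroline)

Cation [Nb…]: ligand charges -1, Nb(V) ⇒ ion charge 4+.
Anion [Cu…]: ligand charges -4, Cu(II) ⇒ ion charge 2−.

[Nb(gly)(phen)(py)2][Cu(gly)2(NO3)2]2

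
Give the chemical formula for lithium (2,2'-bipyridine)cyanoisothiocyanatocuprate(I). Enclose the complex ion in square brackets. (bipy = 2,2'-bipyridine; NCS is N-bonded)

Li[Cu(bipy)(CN)(NCS)]

Ligands: 1 2,2'-bipyridine (bipy, neutral), 1 cyano (CN, -1), 1 isothiocyanato (NCS, -1). Ligand charge sum = -2.
With Cu in oxidation state +1, the complex ion is [Cu...]^1−.
Charge balance with lithium (+1) requires 1 complex ion per 1 lithium.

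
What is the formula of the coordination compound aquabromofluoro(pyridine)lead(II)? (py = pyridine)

Ligands: 1 aqua (H2O, neutral), 1 bromo (Br, -1), 1 pyridine (py, neutral), 1 fluoro (F, -1). Ligand charge sum = -2.
With Pb in oxidation state +2, the complex ion is [Pb...].

[PbBrF(H2O)(py)]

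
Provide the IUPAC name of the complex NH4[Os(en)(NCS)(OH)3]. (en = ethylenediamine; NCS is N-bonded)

The 1 ammonium counter-ion carries a total charge of +1, so each complex ion is 1−.
Ligand charges: 3×hydroxo (-1 each), 1×ethylenediamine (neutral), 1×isothiocyanato (-1 each); total -4. So Os + (-4) = 1−, giving Os = +3.
Ligands are named alphabetically: ethylenediamine before hydroxo before isothiocyanato.
The complex ion is anionic, so osmium takes the -ate form osmate(III).

ammonium (ethylenediamine)trihydroxoisothiocyanatoosmate(III)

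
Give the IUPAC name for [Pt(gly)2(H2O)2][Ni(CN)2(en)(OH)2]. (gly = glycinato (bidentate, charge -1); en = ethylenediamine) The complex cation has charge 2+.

diaquabis(glycinato)platinum(IV) dicyano(ethylenediamine)dihydroxonickelate(II)

Both ions are complex: the cation is named first with the plain metal name, the anion second with the -ate form; each ion's ligands are alphabetised independently.
The complex cation is given as 2+; its ligand charges sum to -2, so Pt = +4.
A 1:1 salt means the anion carries the equal and opposite charge, 2−.
Anion: ligand charges sum to -4; for the ion to be 2−, Ni = +2.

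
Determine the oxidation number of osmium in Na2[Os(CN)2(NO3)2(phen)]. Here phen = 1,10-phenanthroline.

2 sodium outside the brackets (+1 each) → the complex ion is 2−.
Ligand charges: 2×NO3 = -2; 1×phen neutral; 2×CN = -2; sum -4.
Os + (-4) = 2− ⇒ Os is +2.

+2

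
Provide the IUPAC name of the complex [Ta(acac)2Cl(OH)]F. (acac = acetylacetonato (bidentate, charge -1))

The 1 fluoride counter-ion carries a total charge of -1, so each complex ion is 1+.
Ligand charges: 1×hydroxo (-1 each), 2×acetylacetonato (-1 each), 1×chloro (-1 each); total -4. So Ta + (-4) = 1+, giving Ta = +5.
Ligands are named alphabetically: acetylacetonato before chloro before hydroxo.

bis(acetylacetonato)chlorohydroxotantalum(V) fluoride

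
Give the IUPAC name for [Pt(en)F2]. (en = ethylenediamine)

(ethylenediamine)difluoroplatinum(II)

There is no counter-ion, so the complex is neutral overall.
Ligand charges: 1×ethylenediamine (neutral), 2×fluoro (-1 each); total -2. So Pt + (-2) = 0, giving Pt = +2.
Ligands are named alphabetically: ethylenediamine before fluoro.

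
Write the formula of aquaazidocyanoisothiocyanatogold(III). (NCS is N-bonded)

Ligands: 1 isothiocyanato (NCS, -1), 1 azido (N3, -1), 1 cyano (CN, -1), 1 aqua (H2O, neutral). Ligand charge sum = -3.
With Au in oxidation state +3, the complex ion is [Au...].

[Au(CN)(H2O)(N3)(NCS)]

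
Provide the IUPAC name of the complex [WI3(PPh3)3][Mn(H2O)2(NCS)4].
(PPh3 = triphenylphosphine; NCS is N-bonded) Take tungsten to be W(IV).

W is given as +4; the cation's ligand charges sum to -3, so the complex cation is 1+.
A 1:1 salt means the anion carries the equal and opposite charge, 1−.
Anion: ligand charges sum to -4; for the ion to be 1−, Mn = +3.

triiodotris(triphenylphosphine)tungsten(IV) diaquatetraisothiocyanatomanganate(III)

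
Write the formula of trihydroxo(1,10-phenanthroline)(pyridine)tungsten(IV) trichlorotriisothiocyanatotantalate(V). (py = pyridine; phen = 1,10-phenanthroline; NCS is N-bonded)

[W(OH)3(phen)(py)][TaCl3(NCS)3]

Cation [W…]: ligand charges -3, W(IV) ⇒ ion charge 1+.
Anion [Ta…]: ligand charges -6, Ta(V) ⇒ ion charge 1−.
One 1+ cation balances one 1− anion.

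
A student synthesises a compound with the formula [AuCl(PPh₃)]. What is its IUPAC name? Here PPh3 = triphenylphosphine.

There is no counter-ion, so the complex is neutral overall.
Ligand charges: 1×triphenylphosphine (neutral), 1×chloro (-1 each); total -1. So Au + (-1) = 0, giving Au = +1.
Ligands are named alphabetically: chloro before triphenylphosphine.

chloro(triphenylphosphine)gold(I)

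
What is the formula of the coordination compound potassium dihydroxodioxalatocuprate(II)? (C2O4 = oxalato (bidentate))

K4[Cu(C2O4)2(OH)2]

Ligands: 2 hydroxo (OH, -1), 2 oxalato (C2O4, -2). Ligand charge sum = -6.
With Cu in oxidation state +2, the complex ion is [Cu...]^4−.
Charge balance with potassium (+1) requires 1 complex ion per 4 potassium.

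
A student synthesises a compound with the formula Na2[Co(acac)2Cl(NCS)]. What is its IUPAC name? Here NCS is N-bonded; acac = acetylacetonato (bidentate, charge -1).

The 2 sodium counter-ions carry a total charge of +2, so each complex ion is 2−.
Ligand charges: 1×isothiocyanato (-1 each), 2×acetylacetonato (-1 each), 1×chloro (-1 each); total -4. So Co + (-4) = 2−, giving Co = +2.
Ligands are named alphabetically: acetylacetonato before chloro before isothiocyanato.
The complex ion is anionic, so cobalt takes the -ate form cobaltate(II).

sodium bis(acetylacetonato)chloroisothiocyanatocobaltate(II)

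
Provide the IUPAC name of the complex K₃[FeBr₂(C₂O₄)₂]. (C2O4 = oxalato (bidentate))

The 3 potassium counter-ions carry a total charge of +3, so each complex ion is 3−.
Ligand charges: 2×bromo (-1 each), 2×oxalato (-2 each); total -6. So Fe + (-6) = 3−, giving Fe = +3.
Ligands are named alphabetically: bromo before oxalato.
The complex ion is anionic, so iron takes the -ate form ferrate(III).

potassium dibromodioxalatoferrate(III)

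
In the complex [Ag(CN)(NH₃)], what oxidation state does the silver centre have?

+1

No counter-ion: the bracketed complex is neutral.
Ligand charges: 1×NH3 neutral; 1×CN = -1; sum -1.
Ag + (-1) = 0 ⇒ Ag is +1.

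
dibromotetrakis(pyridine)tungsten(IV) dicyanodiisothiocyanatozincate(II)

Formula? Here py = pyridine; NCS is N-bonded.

[WBr2(py)4][Zn(CN)2(NCS)2]

Cation [W…]: ligand charges -2, W(IV) ⇒ ion charge 2+.
Anion [Zn…]: ligand charges -4, Zn(II) ⇒ ion charge 2−.
One 2+ cation balances one 2− anion.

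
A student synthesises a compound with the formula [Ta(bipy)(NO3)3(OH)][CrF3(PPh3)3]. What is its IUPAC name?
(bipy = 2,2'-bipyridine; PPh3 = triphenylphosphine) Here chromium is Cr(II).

Both ions are complex: the cation is named first with the plain metal name, the anion second with the -ate form; each ion's ligands are alphabetised independently.
Cr is given as +2; the anion's ligand charges sum to -3, so the complex anion is 1−.
A 1:1 salt means the cation carries the equal and opposite charge, 1+.
Cation: ligand charges sum to -4; for the ion to be 1+, Ta = +5.

(2,2'-bipyridine)hydroxotrinitratotantalum(V) trifluorotris(triphenylphosphine)chromate(II)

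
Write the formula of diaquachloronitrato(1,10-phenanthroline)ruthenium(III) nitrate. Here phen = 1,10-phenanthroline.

Ligands: 1 1,10-phenanthroline (phen, neutral), 1 chloro (Cl, -1), 1 nitrato (NO3, -1), 2 aqua (H2O, neutral). Ligand charge sum = -2.
Charge balance with nitrate (-1) requires 1 complex ion per 1 nitrate.

[RuCl(H2O)2(NO3)(phen)]NO3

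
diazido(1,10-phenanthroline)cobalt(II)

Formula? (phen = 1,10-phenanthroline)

Ligands: 2 azido (N3, -1), 1 1,10-phenanthroline (phen, neutral). Ligand charge sum = -2.
With Co in oxidation state +2, the complex ion is [Co...].

[Co(N3)2(phen)]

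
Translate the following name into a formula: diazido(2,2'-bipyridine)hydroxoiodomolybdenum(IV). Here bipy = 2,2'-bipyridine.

Ligands: 1 2,2'-bipyridine (bipy, neutral), 2 azido (N3, -1), 1 iodo (I, -1), 1 hydroxo (OH, -1). Ligand charge sum = -4.
With Mo in oxidation state +4, the complex ion is [Mo...].

[Mo(bipy)I(N3)2(OH)]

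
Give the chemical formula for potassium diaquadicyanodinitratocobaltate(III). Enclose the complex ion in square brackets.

Ligands: 2 aqua (H2O, neutral), 2 cyano (CN, -1), 2 nitrato (NO3, -1). Ligand charge sum = -4.
With Co in oxidation state +3, the complex ion is [Co...]^1−.
Charge balance with potassium (+1) requires 1 complex ion per 1 potassium.

K[Co(CN)2(H2O)2(NO3)2]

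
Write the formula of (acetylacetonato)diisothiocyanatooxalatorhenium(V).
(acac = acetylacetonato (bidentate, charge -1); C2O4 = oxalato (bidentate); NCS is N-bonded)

[Re(acac)(C2O4)(NCS)2]

Ligands: 1 acetylacetonato (acac, -1), 1 oxalato (C2O4, -2), 2 isothiocyanato (NCS, -1). Ligand charge sum = -5.
With Re in oxidation state +5, the complex ion is [Re...].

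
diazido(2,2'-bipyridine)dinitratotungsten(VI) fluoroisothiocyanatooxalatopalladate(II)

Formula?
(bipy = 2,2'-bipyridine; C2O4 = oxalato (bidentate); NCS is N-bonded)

[W(bipy)(N3)2(NO3)2][Pd(C2O4)F(NCS)]

Cation [W…]: ligand charges -4, W(VI) ⇒ ion charge 2+.
Anion [Pd…]: ligand charges -4, Pd(II) ⇒ ion charge 2−.
One 2+ cation balances one 2− anion.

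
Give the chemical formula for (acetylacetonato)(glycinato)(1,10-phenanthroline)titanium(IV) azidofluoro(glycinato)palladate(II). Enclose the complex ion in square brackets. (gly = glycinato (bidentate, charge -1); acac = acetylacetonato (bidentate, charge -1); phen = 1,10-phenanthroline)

[Ti(acac)(gly)(phen)][PdF(gly)(N3)]2

Cation [Ti…]: ligand charges -2, Ti(IV) ⇒ ion charge 2+.
Anion [Pd…]: ligand charges -3, Pd(II) ⇒ ion charge 1−.
One 2+ cation requires 2 of the 1− anion.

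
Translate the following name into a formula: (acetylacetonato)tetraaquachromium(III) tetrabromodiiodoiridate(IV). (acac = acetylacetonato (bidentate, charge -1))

[Cr(acac)(H2O)4][IrBr4I2]

Cation [Cr…]: ligand charges -1, Cr(III) ⇒ ion charge 2+.
Anion [Ir…]: ligand charges -6, Ir(IV) ⇒ ion charge 2−.
One 2+ cation balances one 2− anion.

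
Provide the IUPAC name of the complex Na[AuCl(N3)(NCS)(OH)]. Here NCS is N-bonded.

The 1 sodium counter-ion carries a total charge of +1, so each complex ion is 1−.
Ligand charges: 1×chloro (-1 each), 1×azido (-1 each), 1×hydroxo (-1 each), 1×isothiocyanato (-1 each); total -4. So Au + (-4) = 1−, giving Au = +3.
Ligands are named alphabetically: azido before chloro before hydroxo before isothiocyanato.
The complex ion is anionic, so gold takes the -ate form aurate(III).

sodium azidochlorohydroxoisothiocyanatoaurate(III)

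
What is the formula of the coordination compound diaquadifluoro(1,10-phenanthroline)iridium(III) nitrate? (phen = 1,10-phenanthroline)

[IrF2(H2O)2(phen)]NO3

Ligands: 2 aqua (H2O, neutral), 2 fluoro (F, -1), 1 1,10-phenanthroline (phen, neutral). Ligand charge sum = -2.
Charge balance with nitrate (-1) requires 1 complex ion per 1 nitrate.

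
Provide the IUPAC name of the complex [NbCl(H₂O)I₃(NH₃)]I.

ammineaquachlorotriiodoniobium(V) iodide

The 1 iodide counter-ion carries a total charge of -1, so each complex ion is 1+.
Ligand charges: 1×ammine (neutral), 1×chloro (-1 each), 3×iodo (-1 each), 1×aqua (neutral); total -4. So Nb + (-4) = 1+, giving Nb = +5.
Ligands are named alphabetically: ammine before aqua before chloro before iodo.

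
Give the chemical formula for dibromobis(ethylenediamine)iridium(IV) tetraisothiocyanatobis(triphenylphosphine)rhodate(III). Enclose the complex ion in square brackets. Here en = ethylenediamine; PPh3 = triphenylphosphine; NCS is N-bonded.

[IrBr2(en)2][Rh(NCS)4(PPh3)2]2

Cation [Ir…]: ligand charges -2, Ir(IV) ⇒ ion charge 2+.
Anion [Rh…]: ligand charges -4, Rh(III) ⇒ ion charge 1−.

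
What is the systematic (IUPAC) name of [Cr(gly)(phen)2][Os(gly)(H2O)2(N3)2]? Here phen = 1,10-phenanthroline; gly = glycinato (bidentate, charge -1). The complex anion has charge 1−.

Both ions are complex: the cation is named first with the plain metal name, the anion second with the -ate form; each ion's ligands are alphabetised independently.
The complex anion is given as 1−; its ligand charges sum to -3, so Os = +2.
A 1:1 salt means the cation carries the equal and opposite charge, 1+.
Cation: ligand charges sum to -1; for the ion to be 1+, Cr = +2.

(glycinato)bis(1,10-phenanthroline)chromium(II) diaquadiazido(glycinato)osmate(II)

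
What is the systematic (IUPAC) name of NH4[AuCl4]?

ammonium tetrachloroaurate(III)

The 1 ammonium counter-ion carries a total charge of +1, so each complex ion is 1−.
Ligand charges: 4×chloro (-1 each); total -4. So Au + (-4) = 1−, giving Au = +3.
The complex ion is anionic, so gold takes the -ate form aurate(III).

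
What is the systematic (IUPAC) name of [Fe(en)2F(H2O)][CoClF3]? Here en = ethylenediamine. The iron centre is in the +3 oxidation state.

aquabis(ethylenediamine)fluoroiron(III) chlorotrifluorocobaltate(II)

Fe is given as +3; the cation's ligand charges sum to -1, so the complex cation is 2+.
A 1:1 salt means the anion carries the equal and opposite charge, 2−.
Anion: ligand charges sum to -4; for the ion to be 2−, Co = +2.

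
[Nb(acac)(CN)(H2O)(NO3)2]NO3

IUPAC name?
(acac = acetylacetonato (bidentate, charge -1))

(acetylacetonato)aquacyanodinitratoniobium(V) nitrate

The 1 nitrate counter-ion carries a total charge of -1, so each complex ion is 1+.
Ligand charges: 1×cyano (-1 each), 1×acetylacetonato (-1 each), 2×nitrato (-1 each), 1×aqua (neutral); total -4. So Nb + (-4) = 1+, giving Nb = +5.
Ligands are named alphabetically: acetylacetonato before aqua before cyano before nitrato.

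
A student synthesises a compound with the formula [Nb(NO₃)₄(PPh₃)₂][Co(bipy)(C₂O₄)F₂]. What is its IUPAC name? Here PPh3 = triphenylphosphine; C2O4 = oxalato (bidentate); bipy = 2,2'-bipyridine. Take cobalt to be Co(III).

tetranitratobis(triphenylphosphine)niobium(V) (2,2'-bipyridine)difluorooxalatocobaltate(III)

Co is given as +3; the anion's ligand charges sum to -4, so the complex anion is 1−.
A 1:1 salt means the cation carries the equal and opposite charge, 1+.
Cation: ligand charges sum to -4; for the ion to be 1+, Nb = +5.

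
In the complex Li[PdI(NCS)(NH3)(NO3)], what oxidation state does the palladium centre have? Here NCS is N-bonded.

1 lithium outside the brackets (+1 each) → the complex ion is 1−.
Ligand charges: 1×NO3 = -1; 1×NH3 neutral; 1×I = -1; 1×NCS = -1; sum -3.
Pd + (-3) = 1− ⇒ Pd is +2.

+2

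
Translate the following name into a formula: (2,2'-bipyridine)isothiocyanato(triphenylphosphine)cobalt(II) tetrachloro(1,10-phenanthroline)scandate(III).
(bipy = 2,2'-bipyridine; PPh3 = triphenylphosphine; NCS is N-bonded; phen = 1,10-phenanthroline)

[Co(bipy)(NCS)(PPh3)][ScCl4(phen)]

Cation [Co…]: ligand charges -1, Co(II) ⇒ ion charge 1+.
Anion [Sc…]: ligand charges -4, Sc(III) ⇒ ion charge 1−.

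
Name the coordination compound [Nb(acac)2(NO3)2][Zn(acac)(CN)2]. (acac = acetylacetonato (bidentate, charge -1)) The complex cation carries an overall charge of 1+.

bis(acetylacetonato)dinitratoniobium(V) (acetylacetonato)dicyanozincate(II)

Both ions are complex: the cation is named first with the plain metal name, the anion second with the -ate form; each ion's ligands are alphabetised independently.
The complex cation is given as 1+; its ligand charges sum to -4, so Nb = +5.
A 1:1 salt means the anion carries the equal and opposite charge, 1−.
Anion: ligand charges sum to -3; for the ion to be 1−, Zn = +2.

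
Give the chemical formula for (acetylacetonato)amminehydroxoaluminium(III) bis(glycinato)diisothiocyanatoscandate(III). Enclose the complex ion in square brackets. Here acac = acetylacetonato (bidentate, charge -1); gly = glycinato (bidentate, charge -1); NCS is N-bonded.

Cation [Al…]: ligand charges -2, Al(III) ⇒ ion charge 1+.
Anion [Sc…]: ligand charges -4, Sc(III) ⇒ ion charge 1−.
One 1+ cation balances one 1− anion.

[Al(acac)(NH3)(OH)][Sc(gly)2(NCS)2]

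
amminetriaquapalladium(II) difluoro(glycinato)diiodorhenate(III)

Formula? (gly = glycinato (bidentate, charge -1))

Cation [Pd…]: ligand charges 0, Pd(II) ⇒ ion charge 2+.
Anion [Re…]: ligand charges -5, Re(III) ⇒ ion charge 2−.
One 2+ cation balances one 2− anion.

[Pd(H2O)3(NH3)][ReF2(gly)I2]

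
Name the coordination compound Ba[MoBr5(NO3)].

barium pentabromonitratomolybdate(IV)

The 1 barium counter-ion carries a total charge of +2, so each complex ion is 2−.
Ligand charges: 1×nitrato (-1 each), 5×bromo (-1 each); total -6. So Mo + (-6) = 2−, giving Mo = +4.
Ligands are named alphabetically: bromo before nitrato.
The complex ion is anionic, so molybdenum takes the -ate form molybdate(IV).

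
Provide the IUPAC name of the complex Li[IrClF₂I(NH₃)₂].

lithium diamminechlorodifluoroiodoiridate(III)

The 1 lithium counter-ion carries a total charge of +1, so each complex ion is 1−.
Ligand charges: 2×ammine (neutral), 2×fluoro (-1 each), 1×iodo (-1 each), 1×chloro (-1 each); total -4. So Ir + (-4) = 1−, giving Ir = +3.
Ligands are named alphabetically: ammine before chloro before fluoro before iodo.
The complex ion is anionic, so iridium takes the -ate form iridate(III).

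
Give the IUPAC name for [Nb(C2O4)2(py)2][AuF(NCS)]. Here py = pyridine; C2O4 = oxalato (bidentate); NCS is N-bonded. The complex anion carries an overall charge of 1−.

The complex anion is given as 1−; its ligand charges sum to -2, so Au = +1.
A 1:1 salt means the cation carries the equal and opposite charge, 1+.
Cation: ligand charges sum to -4; for the ion to be 1+, Nb = +5.

dioxalatobis(pyridine)niobium(V) fluoroisothiocyanatoaurate(I)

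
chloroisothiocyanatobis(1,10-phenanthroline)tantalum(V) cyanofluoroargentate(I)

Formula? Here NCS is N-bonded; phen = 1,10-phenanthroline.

Cation [Ta…]: ligand charges -2, Ta(V) ⇒ ion charge 3+.
Anion [Ag…]: ligand charges -2, Ag(I) ⇒ ion charge 1−.
One 3+ cation requires 3 of the 1− anion.

[TaCl(NCS)(phen)2][Ag(CN)F]3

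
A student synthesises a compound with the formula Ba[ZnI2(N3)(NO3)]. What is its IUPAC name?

barium azidodiiodonitratozincate(II)

The 1 barium counter-ion carries a total charge of +2, so each complex ion is 2−.
Ligand charges: 2×iodo (-1 each), 1×azido (-1 each), 1×nitrato (-1 each); total -4. So Zn + (-4) = 2−, giving Zn = +2.
Ligands are named alphabetically: azido before iodo before nitrato.
The complex ion is anionic, so zinc takes the -ate form zincate(II).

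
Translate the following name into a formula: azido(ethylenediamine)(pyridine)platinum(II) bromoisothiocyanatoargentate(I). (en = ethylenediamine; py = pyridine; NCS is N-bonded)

Cation [Pt…]: ligand charges -1, Pt(II) ⇒ ion charge 1+.
Anion [Ag…]: ligand charges -2, Ag(I) ⇒ ion charge 1−.
One 1+ cation balances one 1− anion.

[Pt(en)(N3)(py)][AgBr(NCS)]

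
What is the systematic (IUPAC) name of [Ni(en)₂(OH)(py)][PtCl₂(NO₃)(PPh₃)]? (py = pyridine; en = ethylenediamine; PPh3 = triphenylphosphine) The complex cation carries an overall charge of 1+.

bis(ethylenediamine)hydroxo(pyridine)nickel(II) dichloronitrato(triphenylphosphine)platinate(II)

Both ions are complex: the cation is named first with the plain metal name, the anion second with the -ate form; each ion's ligands are alphabetised independently.
The complex cation is given as 1+; its ligand charges sum to -1, so Ni = +2.
A 1:1 salt means the anion carries the equal and opposite charge, 1−.
Anion: ligand charges sum to -3; for the ion to be 1−, Pt = +2.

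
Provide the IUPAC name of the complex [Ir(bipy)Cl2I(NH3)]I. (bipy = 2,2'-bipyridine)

The 1 iodide counter-ion carries a total charge of -1, so each complex ion is 1+.
Ligand charges: 1×iodo (-1 each), 1×ammine (neutral), 1×2,2'-bipyridine (neutral), 2×chloro (-1 each); total -3. So Ir + (-3) = 1+, giving Ir = +4.
Ligands are named alphabetically: ammine before bipyridine before chloro before iodo.

ammine(2,2'-bipyridine)dichloroiodoiridium(IV) iodide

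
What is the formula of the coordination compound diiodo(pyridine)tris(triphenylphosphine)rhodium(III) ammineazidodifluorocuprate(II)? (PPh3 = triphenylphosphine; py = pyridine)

Cation [Rh…]: ligand charges -2, Rh(III) ⇒ ion charge 1+.
Anion [Cu…]: ligand charges -3, Cu(II) ⇒ ion charge 1−.
One 1+ cation balances one 1− anion.

[RhI2(PPh3)3(py)][CuF2(N3)(NH3)]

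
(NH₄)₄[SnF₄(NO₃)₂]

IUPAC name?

The 4 ammonium counter-ions carry a total charge of +4, so each complex ion is 4−.
Ligand charges: 4×fluoro (-1 each), 2×nitrato (-1 each); total -6. So Sn + (-6) = 4−, giving Sn = +2.
Ligands are named alphabetically: fluoro before nitrato.
The complex ion is anionic, so tin takes the -ate form stannate(II).

ammonium tetrafluorodinitratostannate(II)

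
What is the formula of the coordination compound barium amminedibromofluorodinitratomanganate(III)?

Ba[MnBr2F(NH3)(NO3)2]

Ligands: 2 bromo (Br, -1), 2 nitrato (NO3, -1), 1 fluoro (F, -1), 1 ammine (NH3, neutral). Ligand charge sum = -5.
With Mn in oxidation state +3, the complex ion is [Mn...]^2−.
Charge balance with barium (+2) requires 1 complex ion per 1 barium.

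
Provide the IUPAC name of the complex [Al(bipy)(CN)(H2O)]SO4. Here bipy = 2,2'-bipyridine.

The 1 sulfate counter-ion carries a total charge of -2, so each complex ion is 2+.
Ligand charges: 1×cyano (-1 each), 1×aqua (neutral), 1×2,2'-bipyridine (neutral); total -1. So Al + (-1) = 2+, giving Al = +3.
Ligands are named alphabetically: aqua before bipyridine before cyano.

aqua(2,2'-bipyridine)cyanoaluminium(III) sulfate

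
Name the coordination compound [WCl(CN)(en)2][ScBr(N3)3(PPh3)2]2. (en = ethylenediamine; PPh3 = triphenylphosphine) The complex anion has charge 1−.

Both ions are complex: the cation is named first with the plain metal name, the anion second with the -ate form; each ion's ligands are alphabetised independently.
The complex anion is given as 1−; its ligand charges sum to -4, so Sc = +3.
With 2 anions per cation, the cation must be 2×1 = 2+.
Cation: ligand charges sum to -2; for the ion to be 2+, W = +4.

chlorocyanobis(ethylenediamine)tungsten(IV) triazidobromobis(triphenylphosphine)scandate(III)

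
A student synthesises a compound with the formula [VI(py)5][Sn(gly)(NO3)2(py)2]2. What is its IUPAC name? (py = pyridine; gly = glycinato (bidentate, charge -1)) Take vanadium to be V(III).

iodopentakis(pyridine)vanadium(III) (glycinato)dinitratobis(pyridine)stannate(II)

Both ions are complex: the cation is named first with the plain metal name, the anion second with the -ate form; each ion's ligands are alphabetised independently.
V is given as +3; the cation's ligand charges sum to -1, so the complex cation is 2+.
With 2 anions per cation, each anion must be 2/2 = 1−.
Anion: ligand charges sum to -3; for the ion to be 1−, Sn = +2.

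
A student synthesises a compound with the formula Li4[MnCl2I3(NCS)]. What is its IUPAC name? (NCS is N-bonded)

The 4 lithium counter-ions carry a total charge of +4, so each complex ion is 4−.
Ligand charges: 3×iodo (-1 each), 1×isothiocyanato (-1 each), 2×chloro (-1 each); total -6. So Mn + (-6) = 4−, giving Mn = +2.
The complex ion is anionic, so manganese takes the -ate form manganate(II).

lithium dichlorotriiodoisothiocyanatomanganate(II)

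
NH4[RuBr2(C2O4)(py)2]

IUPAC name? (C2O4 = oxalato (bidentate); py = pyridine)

The 1 ammonium counter-ion carries a total charge of +1, so each complex ion is 1−.
Ligand charges: 1×oxalato (-2 each), 2×bromo (-1 each), 2×pyridine (neutral); total -4. So Ru + (-4) = 1−, giving Ru = +3.
Ligands are named alphabetically: bromo before oxalato before pyridine.
The complex ion is anionic, so ruthenium takes the -ate form ruthenate(III).

ammonium dibromooxalatobis(pyridine)ruthenate(III)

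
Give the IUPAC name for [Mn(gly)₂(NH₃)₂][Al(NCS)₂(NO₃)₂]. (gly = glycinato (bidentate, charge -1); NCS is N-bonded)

diamminebis(glycinato)manganese(III) diisothiocyanatodinitratoaluminate(III)

Aluminium is always +3 in its complexes; the anion's ligand charges sum to -4, so the complex anion is 1−.
A 1:1 salt means the cation carries the equal and opposite charge, 1+.
Cation: ligand charges sum to -2; for the ion to be 1+, Mn = +3.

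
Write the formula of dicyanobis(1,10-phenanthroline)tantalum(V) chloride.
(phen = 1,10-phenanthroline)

Ligands: 2 cyano (CN, -1), 2 1,10-phenanthroline (phen, neutral). Ligand charge sum = -2.
Charge balance with chloride (-1) requires 1 complex ion per 3 chloride.

[Ta(CN)2(phen)2]Cl3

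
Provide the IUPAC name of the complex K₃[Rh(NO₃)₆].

The 3 potassium counter-ions carry a total charge of +3, so each complex ion is 3−.
Ligand charges: 6×nitrato (-1 each); total -6. So Rh + (-6) = 3−, giving Rh = +3.
The complex ion is anionic, so rhodium takes the -ate form rhodate(III).

potassium hexanitratorhodate(III)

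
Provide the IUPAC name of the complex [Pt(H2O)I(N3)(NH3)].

There is no counter-ion, so the complex is neutral overall.
Ligand charges: 1×azido (-1 each), 1×iodo (-1 each), 1×ammine (neutral), 1×aqua (neutral); total -2. So Pt + (-2) = 0, giving Pt = +2.
Ligands are named alphabetically: ammine before aqua before azido before iodo.

ammineaquaazidoiodoplatinum(II)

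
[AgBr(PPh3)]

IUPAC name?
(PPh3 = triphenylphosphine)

There is no counter-ion, so the complex is neutral overall.
Ligand charges: 1×bromo (-1 each), 1×triphenylphosphine (neutral); total -1. So Ag + (-1) = 0, giving Ag = +1.
Ligands are named alphabetically: bromo before triphenylphosphine.

bromo(triphenylphosphine)silver(I)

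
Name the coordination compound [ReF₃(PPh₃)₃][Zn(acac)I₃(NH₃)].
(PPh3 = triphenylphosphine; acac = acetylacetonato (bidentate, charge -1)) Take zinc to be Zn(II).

trifluorotris(triphenylphosphine)rhenium(V) (acetylacetonato)amminetriiodozincate(II)

Both ions are complex: the cation is named first with the plain metal name, the anion second with the -ate form; each ion's ligands are alphabetised independently.
Zn is given as +2; the anion's ligand charges sum to -4, so the complex anion is 2−.
A 1:1 salt means the cation carries the equal and opposite charge, 2+.
Cation: ligand charges sum to -3; for the ion to be 2+, Re = +5.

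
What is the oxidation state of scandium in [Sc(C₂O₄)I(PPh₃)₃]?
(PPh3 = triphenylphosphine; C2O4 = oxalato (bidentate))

No counter-ion: the bracketed complex is neutral.
Ligand charges: 3×PPh3 neutral; 1×C2O4 = -2; 1×I = -1; sum -3.
Sc + (-3) = 0 ⇒ Sc is +3.

+3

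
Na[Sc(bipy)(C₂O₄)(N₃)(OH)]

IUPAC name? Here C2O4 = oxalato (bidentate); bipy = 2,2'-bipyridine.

sodium azido(2,2'-bipyridine)hydroxooxalatoscandate(III)

The 1 sodium counter-ion carries a total charge of +1, so each complex ion is 1−.
Ligand charges: 1×hydroxo (-1 each), 1×oxalato (-2 each), 1×2,2'-bipyridine (neutral), 1×azido (-1 each); total -4. So Sc + (-4) = 1−, giving Sc = +3.
Ligands are named alphabetically: azido before bipyridine before hydroxo before oxalato.
The complex ion is anionic, so scandium takes the -ate form scandate(III).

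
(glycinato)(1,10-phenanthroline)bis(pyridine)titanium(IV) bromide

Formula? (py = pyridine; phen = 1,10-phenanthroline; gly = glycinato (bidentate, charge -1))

[Ti(gly)(phen)(py)2]Br3

Ligands: 2 pyridine (py, neutral), 1 1,10-phenanthroline (phen, neutral), 1 glycinato (gly, -1). Ligand charge sum = -1.
With Ti in oxidation state +4, the complex ion is [Ti...]^3+.
Charge balance with bromide (-1) requires 1 complex ion per 3 bromide.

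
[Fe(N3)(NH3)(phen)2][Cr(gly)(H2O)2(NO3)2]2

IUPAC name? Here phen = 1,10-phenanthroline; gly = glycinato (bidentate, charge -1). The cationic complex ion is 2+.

ammineazidobis(1,10-phenanthroline)iron(III) diaqua(glycinato)dinitratochromate(II)

Both ions are complex: the cation is named first with the plain metal name, the anion second with the -ate form; each ion's ligands are alphabetised independently.
The complex cation is given as 2+; its ligand charges sum to -1, so Fe = +3.
With 2 anions per cation, each anion must be 2/2 = 1−.
Anion: ligand charges sum to -3; for the ion to be 1−, Cr = +2.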